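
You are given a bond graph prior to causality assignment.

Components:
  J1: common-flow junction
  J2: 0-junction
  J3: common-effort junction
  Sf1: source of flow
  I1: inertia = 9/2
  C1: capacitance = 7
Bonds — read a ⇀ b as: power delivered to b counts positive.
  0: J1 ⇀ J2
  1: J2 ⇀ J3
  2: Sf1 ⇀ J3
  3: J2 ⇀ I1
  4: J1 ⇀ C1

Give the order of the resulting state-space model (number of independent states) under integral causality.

2  (C1, I1 all integral)

β2 stroke at Sf1  (Sf1: flow source, stroke at near end)
β1 stroke at J3  (J3 needs exactly one e-in)
β3 stroke at I1  (prefer integral on I1)
β0 stroke at J2  (only one effort-in slot at J2)
β4 stroke at J1  (common-f at J1 fixed by 0)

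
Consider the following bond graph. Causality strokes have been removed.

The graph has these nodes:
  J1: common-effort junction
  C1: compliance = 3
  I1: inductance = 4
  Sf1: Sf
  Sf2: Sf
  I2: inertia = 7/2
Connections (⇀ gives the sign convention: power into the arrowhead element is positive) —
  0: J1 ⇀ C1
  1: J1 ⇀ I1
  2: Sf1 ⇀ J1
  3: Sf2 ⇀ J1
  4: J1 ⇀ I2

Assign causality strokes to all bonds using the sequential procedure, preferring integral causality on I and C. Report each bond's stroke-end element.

bond 0 stroke at J1
bond 1 stroke at I1
bond 2 stroke at Sf1
bond 3 stroke at Sf2
bond 4 stroke at I2

#2 |Sf1  (Sf1 (Sf) sets flow on bond)
#3 |Sf2  (source Sf2 imposes f)
#0 |J1  (C1: C, integral causality)
#1 |I1  (J1: bond 0 brought effort, rest push out)
#4 |I2  (common-e at J1 fixed by 0)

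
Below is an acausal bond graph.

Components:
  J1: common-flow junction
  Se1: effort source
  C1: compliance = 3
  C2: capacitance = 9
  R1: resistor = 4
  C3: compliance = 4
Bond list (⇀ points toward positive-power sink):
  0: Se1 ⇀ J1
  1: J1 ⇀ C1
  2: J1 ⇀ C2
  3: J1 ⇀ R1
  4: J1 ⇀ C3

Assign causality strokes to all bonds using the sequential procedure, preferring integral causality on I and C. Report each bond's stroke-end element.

b0 stroke at J1
b1 stroke at J1
b2 stroke at J1
b3 stroke at R1
b4 stroke at J1

b0 →J1  (Se1: effort source, stroke at far end)
b1 →J1  (C1 outputs effort q/C1)
b2 →J1  (C2 outputs effort q/C2)
b4 →J1  (C3 outputs effort q/C3)
b3 →R1  (J1 needs exactly one f-in)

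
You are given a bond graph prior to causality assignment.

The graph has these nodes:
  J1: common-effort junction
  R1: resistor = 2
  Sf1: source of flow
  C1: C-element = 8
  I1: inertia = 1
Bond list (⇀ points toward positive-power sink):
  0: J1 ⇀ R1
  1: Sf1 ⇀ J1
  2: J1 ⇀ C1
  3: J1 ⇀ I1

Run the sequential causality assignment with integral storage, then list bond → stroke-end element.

bond 0 stroke→R1
bond 1 stroke→Sf1
bond 2 stroke→J1
bond 3 stroke→I1

#1 stroke at Sf1  (source Sf1 imposes f)
#2 stroke at J1  (C1 integral (e out))
#0 stroke at R1  (0-jn J1 has e-setter on 2)
#3 stroke at I1  (0-jn J1 has e-setter on 2)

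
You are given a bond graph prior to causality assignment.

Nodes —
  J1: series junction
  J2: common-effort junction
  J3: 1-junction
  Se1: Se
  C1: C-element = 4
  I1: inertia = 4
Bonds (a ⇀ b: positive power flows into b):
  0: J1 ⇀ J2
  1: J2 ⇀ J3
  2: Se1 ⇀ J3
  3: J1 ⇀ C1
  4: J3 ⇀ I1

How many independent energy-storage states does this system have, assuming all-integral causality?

#2 |J3  (Se1 (Se) sets effort on bond)
#3 |J1  (C1 outputs effort q/C1)
#0 |J2  (only one flow-in slot at J1)
#1 |J3  (J2 effort already set via bond 0)
#4 |I1  (only one flow-in slot at J3)

2  (C1, I1 all integral)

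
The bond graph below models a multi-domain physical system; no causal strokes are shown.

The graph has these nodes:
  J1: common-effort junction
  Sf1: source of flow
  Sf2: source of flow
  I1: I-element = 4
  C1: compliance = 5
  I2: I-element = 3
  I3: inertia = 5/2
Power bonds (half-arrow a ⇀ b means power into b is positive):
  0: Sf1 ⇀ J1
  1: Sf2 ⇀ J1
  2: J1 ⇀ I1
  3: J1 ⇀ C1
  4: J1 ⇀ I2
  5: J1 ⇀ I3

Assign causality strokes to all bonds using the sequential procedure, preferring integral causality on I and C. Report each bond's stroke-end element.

#0 stroke→Sf1  (Sf1 fixes flow; stroke at Sf1)
#1 stroke→Sf2  (Sf2: flow source, stroke at near end)
#2 stroke→I1  (prefer integral on I1)
#3 stroke→J1  (C1 integral (e out))
#4 stroke→I2  (J1: bond 3 brought effort, rest push out)
#5 stroke→I3  (J1: bond 3 brought effort, rest push out)

bond 0 stroke at Sf1
bond 1 stroke at Sf2
bond 2 stroke at I1
bond 3 stroke at J1
bond 4 stroke at I2
bond 5 stroke at I3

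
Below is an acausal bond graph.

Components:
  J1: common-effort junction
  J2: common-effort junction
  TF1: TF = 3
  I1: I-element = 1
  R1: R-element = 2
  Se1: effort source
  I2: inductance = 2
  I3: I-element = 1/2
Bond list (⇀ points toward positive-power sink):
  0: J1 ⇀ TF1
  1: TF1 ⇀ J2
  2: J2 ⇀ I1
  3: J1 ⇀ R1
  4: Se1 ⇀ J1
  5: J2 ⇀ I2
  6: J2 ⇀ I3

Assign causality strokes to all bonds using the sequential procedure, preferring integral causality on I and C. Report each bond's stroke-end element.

#4 stroke→J1  (source Se1 imposes e)
#0 stroke→TF1  (common-e at J1 fixed by 4)
#3 stroke→R1  (common-e at J1 fixed by 4)
#1 stroke→J2  (TF TF1: opposite of bond 0)
#2 stroke→I1  (J2 effort already set via bond 1)
#5 stroke→I2  (J2: bond 1 brought effort, rest push out)
#6 stroke→I3  (common-e at J2 fixed by 1)

β0 stroke→TF1
β1 stroke→J2
β2 stroke→I1
β3 stroke→R1
β4 stroke→J1
β5 stroke→I2
β6 stroke→I3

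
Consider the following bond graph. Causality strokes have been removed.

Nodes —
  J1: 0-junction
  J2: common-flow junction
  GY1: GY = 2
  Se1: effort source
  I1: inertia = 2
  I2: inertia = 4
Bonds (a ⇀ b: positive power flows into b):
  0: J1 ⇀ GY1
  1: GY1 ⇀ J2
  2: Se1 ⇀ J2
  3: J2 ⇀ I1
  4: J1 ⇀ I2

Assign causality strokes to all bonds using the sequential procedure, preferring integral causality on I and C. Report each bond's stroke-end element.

b2 stroke→J2  (source Se1 imposes e)
b3 stroke→I1  (I1 outputs flow p/I1)
b1 stroke→J2  (J2 flow already set via bond 3)
b0 stroke→J1  (GY1: gyrator matches bond 1)
b4 stroke→I2  (common-e at J1 fixed by 0)

b0 |J1
b1 |J2
b2 |J2
b3 |I1
b4 |I2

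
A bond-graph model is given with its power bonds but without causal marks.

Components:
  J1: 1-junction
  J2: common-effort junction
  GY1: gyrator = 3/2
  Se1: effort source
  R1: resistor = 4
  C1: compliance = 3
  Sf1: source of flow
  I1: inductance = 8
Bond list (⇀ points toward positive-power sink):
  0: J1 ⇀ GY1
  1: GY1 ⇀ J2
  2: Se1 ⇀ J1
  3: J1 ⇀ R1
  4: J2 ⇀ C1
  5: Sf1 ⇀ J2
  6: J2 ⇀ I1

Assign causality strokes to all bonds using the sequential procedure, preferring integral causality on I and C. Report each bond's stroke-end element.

bond 0 →GY1
bond 1 →GY1
bond 2 →J1
bond 3 →J1
bond 4 →J2
bond 5 →Sf1
bond 6 →I1

bond 2 stroke at J1  (source Se1 imposes e)
bond 5 stroke at Sf1  (Sf1 (Sf) sets flow on bond)
bond 4 stroke at J2  (C1 integral (e out))
bond 1 stroke at GY1  (common-e at J2 fixed by 4)
bond 6 stroke at I1  (0-jn J2 has e-setter on 4)
bond 0 stroke at GY1  (GY GY1: same side as bond 1)
bond 3 stroke at J1  (J1 flow already set via bond 0)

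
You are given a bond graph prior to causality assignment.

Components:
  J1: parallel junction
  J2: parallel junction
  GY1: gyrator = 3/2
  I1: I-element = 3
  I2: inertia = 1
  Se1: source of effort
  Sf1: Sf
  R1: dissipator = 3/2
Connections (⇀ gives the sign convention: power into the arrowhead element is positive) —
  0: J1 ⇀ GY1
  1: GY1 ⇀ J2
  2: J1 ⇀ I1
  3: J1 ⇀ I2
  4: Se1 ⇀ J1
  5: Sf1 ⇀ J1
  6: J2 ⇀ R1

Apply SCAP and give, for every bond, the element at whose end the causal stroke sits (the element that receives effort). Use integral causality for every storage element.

bond 0 |GY1
bond 1 |GY1
bond 2 |I1
bond 3 |I2
bond 4 |J1
bond 5 |Sf1
bond 6 |J2

β4 stroke at J1  (Se1 (Se) sets effort on bond)
β5 stroke at Sf1  (Sf1: flow source, stroke at near end)
β0 stroke at GY1  (J1 effort already set via bond 4)
β2 stroke at I1  (0-jn J1 has e-setter on 4)
β3 stroke at I2  (J1: bond 4 brought effort, rest push out)
β1 stroke at GY1  (GY1 both-in/both-out from 0)
β6 stroke at J2  (only one effort-in slot at J2)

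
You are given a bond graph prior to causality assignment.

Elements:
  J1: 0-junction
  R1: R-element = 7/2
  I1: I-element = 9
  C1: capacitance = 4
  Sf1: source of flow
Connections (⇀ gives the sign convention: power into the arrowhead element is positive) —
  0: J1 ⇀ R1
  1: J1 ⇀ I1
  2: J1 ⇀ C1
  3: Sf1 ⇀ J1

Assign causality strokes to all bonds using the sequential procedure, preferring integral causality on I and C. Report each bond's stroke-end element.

β0 stroke at R1
β1 stroke at I1
β2 stroke at J1
β3 stroke at Sf1

#3 stroke→Sf1  (Sf1: flow source, stroke at near end)
#1 stroke→I1  (prefer integral on I1)
#2 stroke→J1  (C1: C, integral causality)
#0 stroke→R1  (common-e at J1 fixed by 2)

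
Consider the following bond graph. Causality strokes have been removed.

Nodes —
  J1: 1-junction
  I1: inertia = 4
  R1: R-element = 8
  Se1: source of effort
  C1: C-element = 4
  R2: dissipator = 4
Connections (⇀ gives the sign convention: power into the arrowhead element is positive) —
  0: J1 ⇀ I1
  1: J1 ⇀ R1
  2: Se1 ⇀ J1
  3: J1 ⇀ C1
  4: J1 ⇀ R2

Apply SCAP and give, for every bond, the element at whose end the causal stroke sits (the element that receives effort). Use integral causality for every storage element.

bond 0 |I1
bond 1 |J1
bond 2 |J1
bond 3 |J1
bond 4 |J1

β2 |J1  (Se1 (Se) sets effort on bond)
β0 |I1  (I1 outputs flow p/I1)
β1 |J1  (common-f at J1 fixed by 0)
β3 |J1  (J1: bond 0 brought flow, rest push out)
β4 |J1  (common-f at J1 fixed by 0)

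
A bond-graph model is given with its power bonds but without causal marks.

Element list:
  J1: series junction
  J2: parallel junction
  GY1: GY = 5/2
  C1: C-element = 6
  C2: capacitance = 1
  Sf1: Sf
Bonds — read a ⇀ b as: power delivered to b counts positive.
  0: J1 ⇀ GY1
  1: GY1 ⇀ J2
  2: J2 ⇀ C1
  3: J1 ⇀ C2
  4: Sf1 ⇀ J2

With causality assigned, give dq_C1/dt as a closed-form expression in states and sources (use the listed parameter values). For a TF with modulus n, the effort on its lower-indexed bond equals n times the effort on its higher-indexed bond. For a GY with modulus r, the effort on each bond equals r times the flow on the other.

dq_C1/dt = F_Sf1 - 2*q_C2/5

β4 →Sf1  (source Sf1 imposes f)
β2 →J2  (C1: C, integral causality)
β1 →GY1  (J2 effort already set via bond 2)
β0 →GY1  (GY GY1: same side as bond 1)
β3 →J1  (common-f at J1 fixed by 0)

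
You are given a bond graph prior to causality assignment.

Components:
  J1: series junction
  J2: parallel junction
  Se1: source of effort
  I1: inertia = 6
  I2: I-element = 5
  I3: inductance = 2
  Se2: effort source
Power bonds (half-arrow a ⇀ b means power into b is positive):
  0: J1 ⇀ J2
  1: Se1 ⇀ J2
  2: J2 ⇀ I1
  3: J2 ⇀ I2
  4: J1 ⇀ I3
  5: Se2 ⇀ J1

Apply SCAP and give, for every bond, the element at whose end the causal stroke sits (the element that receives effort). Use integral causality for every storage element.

b0 |J1
b1 |J2
b2 |I1
b3 |I2
b4 |I3
b5 |J1

b1 stroke→J2  (source Se1 imposes e)
b5 stroke→J1  (Se2 (Se) sets effort on bond)
b0 stroke→J1  (common-e at J2 fixed by 1)
b2 stroke→I1  (0-jn J2 has e-setter on 1)
b3 stroke→I2  (J2 effort already set via bond 1)
b4 stroke→I3  (J1 needs exactly one f-in)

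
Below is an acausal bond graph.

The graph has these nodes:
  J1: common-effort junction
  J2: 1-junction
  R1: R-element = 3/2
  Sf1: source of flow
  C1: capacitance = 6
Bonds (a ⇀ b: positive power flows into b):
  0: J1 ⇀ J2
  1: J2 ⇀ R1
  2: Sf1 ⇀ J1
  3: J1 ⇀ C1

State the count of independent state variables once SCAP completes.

bond 2 |Sf1  (source Sf1 imposes f)
bond 3 |J1  (C1: C, integral causality)
bond 0 |J2  (J1: bond 3 brought effort, rest push out)
bond 1 |R1  (J2 needs exactly one f-in)

1  (C1 all integral)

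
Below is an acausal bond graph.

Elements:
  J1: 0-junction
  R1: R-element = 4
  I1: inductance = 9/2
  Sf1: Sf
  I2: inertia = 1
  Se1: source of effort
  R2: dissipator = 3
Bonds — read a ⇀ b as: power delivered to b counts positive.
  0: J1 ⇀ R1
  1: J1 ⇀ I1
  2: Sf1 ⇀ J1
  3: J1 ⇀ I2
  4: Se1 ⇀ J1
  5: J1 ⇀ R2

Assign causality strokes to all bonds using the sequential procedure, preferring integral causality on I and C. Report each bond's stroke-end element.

#2 |Sf1  (Sf1: flow source, stroke at near end)
#4 |J1  (Se1: effort source, stroke at far end)
#0 |R1  (J1 effort already set via bond 4)
#1 |I1  (0-jn J1 has e-setter on 4)
#3 |I2  (common-e at J1 fixed by 4)
#5 |R2  (J1: bond 4 brought effort, rest push out)

β0 →R1
β1 →I1
β2 →Sf1
β3 →I2
β4 →J1
β5 →R2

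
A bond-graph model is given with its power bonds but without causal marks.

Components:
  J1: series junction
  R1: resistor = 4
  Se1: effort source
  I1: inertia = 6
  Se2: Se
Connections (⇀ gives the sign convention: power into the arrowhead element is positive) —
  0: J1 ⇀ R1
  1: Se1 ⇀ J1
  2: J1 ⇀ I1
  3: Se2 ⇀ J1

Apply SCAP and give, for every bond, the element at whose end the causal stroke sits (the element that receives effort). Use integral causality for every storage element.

bond 1 stroke→J1  (Se1 (Se) sets effort on bond)
bond 3 stroke→J1  (Se2 (Se) sets effort on bond)
bond 2 stroke→I1  (I1 outputs flow p/I1)
bond 0 stroke→J1  (J1: bond 2 brought flow, rest push out)

b0 →J1
b1 →J1
b2 →I1
b3 →J1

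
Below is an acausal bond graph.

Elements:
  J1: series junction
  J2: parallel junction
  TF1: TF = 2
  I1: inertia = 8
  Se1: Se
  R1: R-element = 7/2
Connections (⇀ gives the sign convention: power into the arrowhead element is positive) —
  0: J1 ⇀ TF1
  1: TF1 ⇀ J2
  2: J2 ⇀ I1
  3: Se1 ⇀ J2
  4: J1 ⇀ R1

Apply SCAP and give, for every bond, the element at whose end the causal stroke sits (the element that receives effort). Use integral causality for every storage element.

bond 3 |J2  (Se1 fixes effort; stroke away)
bond 1 |TF1  (J2: bond 3 brought effort, rest push out)
bond 2 |I1  (J2 effort already set via bond 3)
bond 0 |J1  (TF1 one-in-one-out from 1)
bond 4 |R1  (J1: last free bond brings flow in)

b0 stroke at J1
b1 stroke at TF1
b2 stroke at I1
b3 stroke at J2
b4 stroke at R1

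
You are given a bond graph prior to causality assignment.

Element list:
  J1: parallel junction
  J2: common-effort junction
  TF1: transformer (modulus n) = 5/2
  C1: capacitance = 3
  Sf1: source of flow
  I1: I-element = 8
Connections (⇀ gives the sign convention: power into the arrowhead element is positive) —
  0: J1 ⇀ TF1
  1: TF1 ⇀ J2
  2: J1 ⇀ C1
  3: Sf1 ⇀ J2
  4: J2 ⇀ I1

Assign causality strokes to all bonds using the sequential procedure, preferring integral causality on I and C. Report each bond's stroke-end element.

β3 →Sf1  (source Sf1 imposes f)
β2 →J1  (C1 outputs effort q/C1)
β0 →TF1  (J1: bond 2 brought effort, rest push out)
β1 →J2  (through TF1, causality passes straight; one stroke at TF1)
β4 →I1  (J2 effort already set via bond 1)

bond 0 stroke→TF1
bond 1 stroke→J2
bond 2 stroke→J1
bond 3 stroke→Sf1
bond 4 stroke→I1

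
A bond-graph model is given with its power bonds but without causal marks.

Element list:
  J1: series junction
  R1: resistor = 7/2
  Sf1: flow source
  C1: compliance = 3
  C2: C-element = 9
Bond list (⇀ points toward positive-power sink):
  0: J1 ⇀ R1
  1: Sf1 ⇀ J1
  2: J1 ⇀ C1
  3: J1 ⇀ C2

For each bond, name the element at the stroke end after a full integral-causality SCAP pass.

β0 |J1
β1 |Sf1
β2 |J1
β3 |J1

bond 1 stroke at Sf1  (source Sf1 imposes f)
bond 0 stroke at J1  (1-jn J1 has f-setter on 1)
bond 2 stroke at J1  (J1: bond 1 brought flow, rest push out)
bond 3 stroke at J1  (J1 flow already set via bond 1)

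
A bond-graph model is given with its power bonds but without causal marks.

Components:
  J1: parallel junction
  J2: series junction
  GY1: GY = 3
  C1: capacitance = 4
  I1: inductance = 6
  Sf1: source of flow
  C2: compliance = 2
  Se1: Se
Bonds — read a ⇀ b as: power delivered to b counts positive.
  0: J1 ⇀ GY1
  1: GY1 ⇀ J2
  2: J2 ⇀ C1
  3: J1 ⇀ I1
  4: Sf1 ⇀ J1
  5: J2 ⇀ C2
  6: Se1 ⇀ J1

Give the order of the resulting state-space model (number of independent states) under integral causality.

3  (C1, C2, I1 all integral)

β4 stroke at Sf1  (Sf1 fixes flow; stroke at Sf1)
β6 stroke at J1  (source Se1 imposes e)
β0 stroke at GY1  (J1 effort already set via bond 6)
β3 stroke at I1  (common-e at J1 fixed by 6)
β1 stroke at GY1  (GY1 both-in/both-out from 0)
β2 stroke at J2  (J2: bond 1 brought flow, rest push out)
β5 stroke at J2  (1-jn J2 has f-setter on 1)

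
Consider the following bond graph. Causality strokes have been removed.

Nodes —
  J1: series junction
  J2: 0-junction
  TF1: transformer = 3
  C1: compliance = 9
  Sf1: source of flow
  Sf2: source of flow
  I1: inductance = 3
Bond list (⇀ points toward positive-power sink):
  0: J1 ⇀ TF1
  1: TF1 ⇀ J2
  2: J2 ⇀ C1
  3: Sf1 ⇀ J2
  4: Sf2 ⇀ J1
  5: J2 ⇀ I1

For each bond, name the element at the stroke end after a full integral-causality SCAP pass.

β0 |J1
β1 |TF1
β2 |J2
β3 |Sf1
β4 |Sf2
β5 |I1

β3 |Sf1  (Sf1: flow source, stroke at near end)
β4 |Sf2  (Sf2 fixes flow; stroke at Sf2)
β0 |J1  (1-jn J1 has f-setter on 4)
β1 |TF1  (TF1 one-in-one-out from 0)
β2 |J2  (C1 outputs effort q/C1)
β5 |I1  (0-jn J2 has e-setter on 2)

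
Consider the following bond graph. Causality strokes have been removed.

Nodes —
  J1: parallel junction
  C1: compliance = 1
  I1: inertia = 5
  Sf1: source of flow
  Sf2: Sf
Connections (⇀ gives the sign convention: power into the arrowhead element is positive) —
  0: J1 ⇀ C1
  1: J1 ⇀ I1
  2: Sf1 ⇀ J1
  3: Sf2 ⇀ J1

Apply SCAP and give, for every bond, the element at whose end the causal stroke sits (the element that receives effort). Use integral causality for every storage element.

β2 |Sf1  (Sf1 (Sf) sets flow on bond)
β3 |Sf2  (Sf2: flow source, stroke at near end)
β0 |J1  (C1 outputs effort q/C1)
β1 |I1  (common-e at J1 fixed by 0)

bond 0 stroke→J1
bond 1 stroke→I1
bond 2 stroke→Sf1
bond 3 stroke→Sf2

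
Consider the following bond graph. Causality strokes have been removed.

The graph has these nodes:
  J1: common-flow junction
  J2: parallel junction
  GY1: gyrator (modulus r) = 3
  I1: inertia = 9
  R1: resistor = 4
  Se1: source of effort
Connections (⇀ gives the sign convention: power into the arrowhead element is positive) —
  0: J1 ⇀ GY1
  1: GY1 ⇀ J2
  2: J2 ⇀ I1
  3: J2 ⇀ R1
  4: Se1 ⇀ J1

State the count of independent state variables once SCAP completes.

1  (I1 all integral)

bond 4 |J1  (Se1 (Se) sets effort on bond)
bond 0 |GY1  (closing 1-jn rule on J1)
bond 1 |GY1  (GY1: gyrator matches bond 0)
bond 2 |I1  (prefer integral on I1)
bond 3 |J2  (only one effort-in slot at J2)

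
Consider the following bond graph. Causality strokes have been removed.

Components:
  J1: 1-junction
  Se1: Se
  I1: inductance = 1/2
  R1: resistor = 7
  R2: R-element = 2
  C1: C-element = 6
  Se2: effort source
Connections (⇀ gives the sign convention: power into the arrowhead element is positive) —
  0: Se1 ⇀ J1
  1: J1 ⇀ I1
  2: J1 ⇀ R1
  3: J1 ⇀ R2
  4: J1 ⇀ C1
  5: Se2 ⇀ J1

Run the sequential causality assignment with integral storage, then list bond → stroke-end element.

β0 stroke at J1
β1 stroke at I1
β2 stroke at J1
β3 stroke at J1
β4 stroke at J1
β5 stroke at J1

bond 0 stroke→J1  (Se1 fixes effort; stroke away)
bond 5 stroke→J1  (source Se2 imposes e)
bond 1 stroke→I1  (I1: I, integral causality)
bond 2 stroke→J1  (1-jn J1 has f-setter on 1)
bond 3 stroke→J1  (J1 flow already set via bond 1)
bond 4 stroke→J1  (J1: bond 1 brought flow, rest push out)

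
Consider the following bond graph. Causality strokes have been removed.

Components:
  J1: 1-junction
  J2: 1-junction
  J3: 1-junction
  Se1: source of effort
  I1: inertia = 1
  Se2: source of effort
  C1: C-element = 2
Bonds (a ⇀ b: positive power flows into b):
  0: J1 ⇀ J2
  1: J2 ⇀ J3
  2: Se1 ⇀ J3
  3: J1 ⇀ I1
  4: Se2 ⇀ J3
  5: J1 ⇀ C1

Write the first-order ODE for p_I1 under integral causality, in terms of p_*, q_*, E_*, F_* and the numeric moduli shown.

dp_I1/dt = E_Se1 + E_Se2 - q_C1/2

β2 stroke at J3  (Se1 fixes effort; stroke away)
β4 stroke at J3  (Se2: effort source, stroke at far end)
β1 stroke at J2  (J3 needs exactly one f-in)
β0 stroke at J1  (only one flow-in slot at J2)
β3 stroke at I1  (I1 integral (f out))
β5 stroke at J1  (1-jn J1 has f-setter on 3)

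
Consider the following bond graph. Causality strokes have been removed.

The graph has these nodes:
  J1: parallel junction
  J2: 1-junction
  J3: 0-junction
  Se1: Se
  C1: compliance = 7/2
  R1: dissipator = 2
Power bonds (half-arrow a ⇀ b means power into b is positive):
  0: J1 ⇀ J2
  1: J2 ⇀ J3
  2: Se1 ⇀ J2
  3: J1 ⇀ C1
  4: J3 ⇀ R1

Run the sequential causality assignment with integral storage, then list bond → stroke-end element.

β0 stroke→J2
β1 stroke→J3
β2 stroke→J2
β3 stroke→J1
β4 stroke→R1

β2 |J2  (Se1: effort source, stroke at far end)
β3 |J1  (C1 outputs effort q/C1)
β0 |J2  (0-jn J1 has e-setter on 3)
β1 |J3  (closing 1-jn rule on J2)
β4 |R1  (0-jn J3 has e-setter on 1)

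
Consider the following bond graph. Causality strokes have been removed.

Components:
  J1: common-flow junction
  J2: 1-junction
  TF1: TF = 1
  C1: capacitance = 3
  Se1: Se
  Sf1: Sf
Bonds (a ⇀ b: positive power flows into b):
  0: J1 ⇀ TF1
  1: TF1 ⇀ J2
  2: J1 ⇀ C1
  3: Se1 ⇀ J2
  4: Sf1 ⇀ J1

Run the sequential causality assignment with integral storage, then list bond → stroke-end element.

β0 stroke→J1
β1 stroke→TF1
β2 stroke→J1
β3 stroke→J2
β4 stroke→Sf1

β3 |J2  (source Se1 imposes e)
β4 |Sf1  (Sf1 fixes flow; stroke at Sf1)
β0 |J1  (common-f at J1 fixed by 4)
β2 |J1  (1-jn J1 has f-setter on 4)
β1 |TF1  (J2 needs exactly one f-in)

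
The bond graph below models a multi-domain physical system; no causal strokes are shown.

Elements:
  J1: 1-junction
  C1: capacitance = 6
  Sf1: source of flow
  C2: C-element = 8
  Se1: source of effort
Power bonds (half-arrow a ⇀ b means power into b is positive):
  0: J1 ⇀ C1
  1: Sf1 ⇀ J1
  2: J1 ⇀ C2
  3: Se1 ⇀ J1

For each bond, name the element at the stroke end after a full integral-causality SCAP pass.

b0 stroke at J1
b1 stroke at Sf1
b2 stroke at J1
b3 stroke at J1

bond 1 |Sf1  (Sf1 fixes flow; stroke at Sf1)
bond 3 |J1  (source Se1 imposes e)
bond 0 |J1  (common-f at J1 fixed by 1)
bond 2 |J1  (1-jn J1 has f-setter on 1)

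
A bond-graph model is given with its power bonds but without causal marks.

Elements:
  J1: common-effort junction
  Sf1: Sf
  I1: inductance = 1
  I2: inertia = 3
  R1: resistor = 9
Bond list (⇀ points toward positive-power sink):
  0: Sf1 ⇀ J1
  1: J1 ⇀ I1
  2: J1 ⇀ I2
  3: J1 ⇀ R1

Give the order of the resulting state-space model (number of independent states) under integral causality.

β0 stroke→Sf1  (Sf1 (Sf) sets flow on bond)
β1 stroke→I1  (I1: I, integral causality)
β2 stroke→I2  (I2: I, integral causality)
β3 stroke→J1  (J1: last free bond brings effort in)

2  (I1, I2 all integral)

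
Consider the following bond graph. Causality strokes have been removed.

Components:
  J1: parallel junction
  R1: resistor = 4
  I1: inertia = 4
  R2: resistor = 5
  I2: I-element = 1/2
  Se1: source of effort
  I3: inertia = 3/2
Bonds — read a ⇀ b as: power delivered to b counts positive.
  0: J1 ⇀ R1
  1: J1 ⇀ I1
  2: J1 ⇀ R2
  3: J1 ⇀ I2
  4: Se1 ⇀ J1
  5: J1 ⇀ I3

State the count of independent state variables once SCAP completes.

bond 4 stroke at J1  (Se1: effort source, stroke at far end)
bond 0 stroke at R1  (0-jn J1 has e-setter on 4)
bond 1 stroke at I1  (J1: bond 4 brought effort, rest push out)
bond 2 stroke at R2  (common-e at J1 fixed by 4)
bond 3 stroke at I2  (J1: bond 4 brought effort, rest push out)
bond 5 stroke at I3  (common-e at J1 fixed by 4)

3  (I1, I2, I3 all integral)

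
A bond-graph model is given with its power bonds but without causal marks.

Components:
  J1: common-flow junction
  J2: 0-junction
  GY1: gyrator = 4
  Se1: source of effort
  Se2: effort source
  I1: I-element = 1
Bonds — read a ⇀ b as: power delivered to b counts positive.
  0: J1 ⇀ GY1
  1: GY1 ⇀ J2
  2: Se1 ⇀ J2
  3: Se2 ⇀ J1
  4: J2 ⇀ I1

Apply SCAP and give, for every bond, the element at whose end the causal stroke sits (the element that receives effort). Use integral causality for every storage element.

#0 →GY1
#1 →GY1
#2 →J2
#3 →J1
#4 →I1

b2 |J2  (Se1: effort source, stroke at far end)
b3 |J1  (Se2 fixes effort; stroke away)
b0 |GY1  (only one flow-in slot at J1)
b1 |GY1  (common-e at J2 fixed by 2)
b4 |I1  (common-e at J2 fixed by 2)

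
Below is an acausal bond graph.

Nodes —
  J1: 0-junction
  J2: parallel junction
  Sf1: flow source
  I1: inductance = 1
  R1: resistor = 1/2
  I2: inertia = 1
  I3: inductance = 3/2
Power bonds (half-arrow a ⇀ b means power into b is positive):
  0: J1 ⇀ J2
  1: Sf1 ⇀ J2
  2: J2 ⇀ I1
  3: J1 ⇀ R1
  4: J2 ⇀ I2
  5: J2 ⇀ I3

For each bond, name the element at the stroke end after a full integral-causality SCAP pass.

bond 1 →Sf1  (Sf1 (Sf) sets flow on bond)
bond 2 →I1  (I1: I, integral causality)
bond 4 →I2  (I2 outputs flow p/I2)
bond 5 →I3  (I3: I, integral causality)
bond 0 →J2  (J2 needs exactly one e-in)
bond 3 →J1  (closing 0-jn rule on J1)

#0 →J2
#1 →Sf1
#2 →I1
#3 →J1
#4 →I2
#5 →I3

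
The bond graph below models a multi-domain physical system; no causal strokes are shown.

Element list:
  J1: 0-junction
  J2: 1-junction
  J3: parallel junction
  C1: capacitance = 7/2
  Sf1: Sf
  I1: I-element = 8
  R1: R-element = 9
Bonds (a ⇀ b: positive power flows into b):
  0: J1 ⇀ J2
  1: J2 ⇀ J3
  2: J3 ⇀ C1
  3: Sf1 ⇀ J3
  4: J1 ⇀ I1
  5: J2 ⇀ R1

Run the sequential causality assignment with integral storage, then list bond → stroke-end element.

β3 stroke at Sf1  (source Sf1 imposes f)
β2 stroke at J3  (C1 outputs effort q/C1)
β1 stroke at J2  (J3 effort already set via bond 2)
β4 stroke at I1  (I1: I, integral causality)
β0 stroke at J1  (closing 0-jn rule on J1)
β5 stroke at J2  (J2: bond 0 brought flow, rest push out)

bond 0 →J1
bond 1 →J2
bond 2 →J3
bond 3 →Sf1
bond 4 →I1
bond 5 →J2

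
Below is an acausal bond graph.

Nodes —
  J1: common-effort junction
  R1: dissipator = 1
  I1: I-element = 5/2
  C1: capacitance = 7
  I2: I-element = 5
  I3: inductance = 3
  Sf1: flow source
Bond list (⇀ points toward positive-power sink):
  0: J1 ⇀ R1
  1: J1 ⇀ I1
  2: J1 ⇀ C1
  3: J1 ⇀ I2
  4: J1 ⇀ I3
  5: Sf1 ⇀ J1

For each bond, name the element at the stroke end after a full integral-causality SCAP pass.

b0 stroke→R1
b1 stroke→I1
b2 stroke→J1
b3 stroke→I2
b4 stroke→I3
b5 stroke→Sf1

bond 5 stroke at Sf1  (Sf1: flow source, stroke at near end)
bond 1 stroke at I1  (prefer integral on I1)
bond 2 stroke at J1  (prefer integral on C1)
bond 0 stroke at R1  (J1 effort already set via bond 2)
bond 3 stroke at I2  (J1: bond 2 brought effort, rest push out)
bond 4 stroke at I3  (J1: bond 2 brought effort, rest push out)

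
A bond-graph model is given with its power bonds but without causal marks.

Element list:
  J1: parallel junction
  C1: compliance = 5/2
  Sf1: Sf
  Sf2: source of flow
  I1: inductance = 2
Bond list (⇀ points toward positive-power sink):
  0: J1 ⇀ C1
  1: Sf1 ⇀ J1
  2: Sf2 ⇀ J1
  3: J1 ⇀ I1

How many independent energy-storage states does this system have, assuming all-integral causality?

b1 stroke→Sf1  (Sf1 fixes flow; stroke at Sf1)
b2 stroke→Sf2  (source Sf2 imposes f)
b0 stroke→J1  (C1 outputs effort q/C1)
b3 stroke→I1  (J1: bond 0 brought effort, rest push out)

2  (C1, I1 all integral)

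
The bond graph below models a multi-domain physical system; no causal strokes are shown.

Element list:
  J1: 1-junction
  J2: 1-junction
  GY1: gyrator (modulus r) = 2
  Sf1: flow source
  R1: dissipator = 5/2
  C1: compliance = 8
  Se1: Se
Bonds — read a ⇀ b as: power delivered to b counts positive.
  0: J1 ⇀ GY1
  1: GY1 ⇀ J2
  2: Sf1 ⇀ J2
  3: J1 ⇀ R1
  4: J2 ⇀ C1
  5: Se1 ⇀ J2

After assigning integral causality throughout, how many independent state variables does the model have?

1  (C1 all integral)

β2 stroke→Sf1  (Sf1 fixes flow; stroke at Sf1)
β5 stroke→J2  (Se1: effort source, stroke at far end)
β1 stroke→J2  (common-f at J2 fixed by 2)
β4 stroke→J2  (1-jn J2 has f-setter on 2)
β0 stroke→J1  (GY1 both-in/both-out from 1)
β3 stroke→R1  (J1: last free bond brings flow in)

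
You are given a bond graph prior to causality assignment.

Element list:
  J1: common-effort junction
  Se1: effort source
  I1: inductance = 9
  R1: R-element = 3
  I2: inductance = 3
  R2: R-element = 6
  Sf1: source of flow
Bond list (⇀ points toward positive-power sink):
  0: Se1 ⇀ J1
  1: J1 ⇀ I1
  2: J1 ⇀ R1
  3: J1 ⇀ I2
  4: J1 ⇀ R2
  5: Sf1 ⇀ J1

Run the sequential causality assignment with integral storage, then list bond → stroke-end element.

b0 stroke at J1
b1 stroke at I1
b2 stroke at R1
b3 stroke at I2
b4 stroke at R2
b5 stroke at Sf1

bond 0 stroke→J1  (source Se1 imposes e)
bond 5 stroke→Sf1  (Sf1 (Sf) sets flow on bond)
bond 1 stroke→I1  (J1: bond 0 brought effort, rest push out)
bond 2 stroke→R1  (J1 effort already set via bond 0)
bond 3 stroke→I2  (0-jn J1 has e-setter on 0)
bond 4 stroke→R2  (0-jn J1 has e-setter on 0)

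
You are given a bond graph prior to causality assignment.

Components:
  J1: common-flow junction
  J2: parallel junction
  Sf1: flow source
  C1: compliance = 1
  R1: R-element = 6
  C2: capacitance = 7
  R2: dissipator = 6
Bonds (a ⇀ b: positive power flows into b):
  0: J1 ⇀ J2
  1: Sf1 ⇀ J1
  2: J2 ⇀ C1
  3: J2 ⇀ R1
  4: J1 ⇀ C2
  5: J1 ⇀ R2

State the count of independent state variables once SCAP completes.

2  (C1, C2 all integral)

b1 stroke at Sf1  (Sf1 fixes flow; stroke at Sf1)
b0 stroke at J1  (common-f at J1 fixed by 1)
b4 stroke at J1  (J1: bond 1 brought flow, rest push out)
b5 stroke at J1  (J1: bond 1 brought flow, rest push out)
b2 stroke at J2  (C1: C, integral causality)
b3 stroke at R1  (J2: bond 2 brought effort, rest push out)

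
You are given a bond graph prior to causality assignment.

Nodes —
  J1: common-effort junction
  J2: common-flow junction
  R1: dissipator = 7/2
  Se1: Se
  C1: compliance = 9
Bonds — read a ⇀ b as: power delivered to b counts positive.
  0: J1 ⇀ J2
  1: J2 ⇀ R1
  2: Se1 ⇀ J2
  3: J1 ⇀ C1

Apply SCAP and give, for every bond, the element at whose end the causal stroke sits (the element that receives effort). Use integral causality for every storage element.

bond 2 stroke→J2  (Se1 fixes effort; stroke away)
bond 3 stroke→J1  (C1: C, integral causality)
bond 0 stroke→J2  (0-jn J1 has e-setter on 3)
bond 1 stroke→R1  (only one flow-in slot at J2)

b0 →J2
b1 →R1
b2 →J2
b3 →J1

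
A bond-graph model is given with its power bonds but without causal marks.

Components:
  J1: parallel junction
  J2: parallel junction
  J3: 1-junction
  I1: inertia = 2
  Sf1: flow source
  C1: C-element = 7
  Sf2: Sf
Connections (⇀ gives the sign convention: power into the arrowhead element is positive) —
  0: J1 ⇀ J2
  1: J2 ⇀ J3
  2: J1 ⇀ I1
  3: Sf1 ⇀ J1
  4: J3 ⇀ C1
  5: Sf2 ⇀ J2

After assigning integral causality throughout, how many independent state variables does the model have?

2  (C1, I1 all integral)

b3 stroke at Sf1  (Sf1 (Sf) sets flow on bond)
b5 stroke at Sf2  (source Sf2 imposes f)
b2 stroke at I1  (prefer integral on I1)
b0 stroke at J1  (J1: last free bond brings effort in)
b1 stroke at J2  (only one effort-in slot at J2)
b4 stroke at J3  (1-jn J3 has f-setter on 1)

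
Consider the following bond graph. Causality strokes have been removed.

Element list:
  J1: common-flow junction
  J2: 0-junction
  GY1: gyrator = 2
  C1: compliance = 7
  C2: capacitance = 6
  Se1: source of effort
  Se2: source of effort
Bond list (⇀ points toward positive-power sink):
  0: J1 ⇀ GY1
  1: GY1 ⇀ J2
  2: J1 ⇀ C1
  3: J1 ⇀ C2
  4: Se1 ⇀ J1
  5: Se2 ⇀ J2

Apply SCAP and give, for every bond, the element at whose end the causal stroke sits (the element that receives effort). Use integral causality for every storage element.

β4 stroke at J1  (source Se1 imposes e)
β5 stroke at J2  (Se2 (Se) sets effort on bond)
β1 stroke at GY1  (0-jn J2 has e-setter on 5)
β0 stroke at GY1  (GY1: gyrator matches bond 1)
β2 stroke at J1  (1-jn J1 has f-setter on 0)
β3 stroke at J1  (J1: bond 0 brought flow, rest push out)

#0 →GY1
#1 →GY1
#2 →J1
#3 →J1
#4 →J1
#5 →J2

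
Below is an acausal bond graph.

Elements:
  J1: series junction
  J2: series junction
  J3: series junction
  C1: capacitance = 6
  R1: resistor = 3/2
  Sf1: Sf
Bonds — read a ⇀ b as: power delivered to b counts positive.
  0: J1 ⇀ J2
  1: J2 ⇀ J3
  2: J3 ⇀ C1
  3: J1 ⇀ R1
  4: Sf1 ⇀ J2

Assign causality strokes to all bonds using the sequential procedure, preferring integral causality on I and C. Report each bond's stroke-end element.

β4 stroke→Sf1  (Sf1 (Sf) sets flow on bond)
β0 stroke→J2  (common-f at J2 fixed by 4)
β1 stroke→J2  (J2: bond 4 brought flow, rest push out)
β2 stroke→J3  (J3: bond 1 brought flow, rest push out)
β3 stroke→J1  (common-f at J1 fixed by 0)

bond 0 stroke at J2
bond 1 stroke at J2
bond 2 stroke at J3
bond 3 stroke at J1
bond 4 stroke at Sf1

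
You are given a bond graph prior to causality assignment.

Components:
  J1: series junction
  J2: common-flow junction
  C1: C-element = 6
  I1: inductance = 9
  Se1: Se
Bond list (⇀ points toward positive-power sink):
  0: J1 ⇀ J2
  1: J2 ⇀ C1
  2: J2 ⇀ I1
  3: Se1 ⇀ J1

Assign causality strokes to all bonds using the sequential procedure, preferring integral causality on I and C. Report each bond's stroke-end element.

b3 →J1  (Se1: effort source, stroke at far end)
b0 →J2  (J1 needs exactly one f-in)
b1 →J2  (C1 integral (e out))
b2 →I1  (only one flow-in slot at J2)

β0 |J2
β1 |J2
β2 |I1
β3 |J1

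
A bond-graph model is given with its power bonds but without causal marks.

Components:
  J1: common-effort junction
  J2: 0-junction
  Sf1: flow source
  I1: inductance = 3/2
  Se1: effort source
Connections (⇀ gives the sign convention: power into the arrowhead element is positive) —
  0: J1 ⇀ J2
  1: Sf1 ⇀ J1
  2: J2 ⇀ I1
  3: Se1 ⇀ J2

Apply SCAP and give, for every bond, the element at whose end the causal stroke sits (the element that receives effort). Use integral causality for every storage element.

bond 1 stroke→Sf1  (Sf1 fixes flow; stroke at Sf1)
bond 3 stroke→J2  (Se1 (Se) sets effort on bond)
bond 0 stroke→J1  (J1: last free bond brings effort in)
bond 2 stroke→I1  (J2: bond 3 brought effort, rest push out)

β0 →J1
β1 →Sf1
β2 →I1
β3 →J2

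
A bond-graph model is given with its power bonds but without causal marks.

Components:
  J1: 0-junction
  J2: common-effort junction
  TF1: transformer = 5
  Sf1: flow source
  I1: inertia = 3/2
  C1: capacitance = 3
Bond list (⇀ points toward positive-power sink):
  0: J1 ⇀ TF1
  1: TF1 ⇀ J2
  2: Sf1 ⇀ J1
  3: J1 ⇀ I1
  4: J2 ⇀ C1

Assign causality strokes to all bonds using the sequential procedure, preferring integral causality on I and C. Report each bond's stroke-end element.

bond 2 stroke at Sf1  (Sf1 (Sf) sets flow on bond)
bond 3 stroke at I1  (I1: I, integral causality)
bond 0 stroke at J1  (J1: last free bond brings effort in)
bond 1 stroke at TF1  (TF1: transformer flips bond 0)
bond 4 stroke at J2  (closing 0-jn rule on J2)

β0 stroke→J1
β1 stroke→TF1
β2 stroke→Sf1
β3 stroke→I1
β4 stroke→J2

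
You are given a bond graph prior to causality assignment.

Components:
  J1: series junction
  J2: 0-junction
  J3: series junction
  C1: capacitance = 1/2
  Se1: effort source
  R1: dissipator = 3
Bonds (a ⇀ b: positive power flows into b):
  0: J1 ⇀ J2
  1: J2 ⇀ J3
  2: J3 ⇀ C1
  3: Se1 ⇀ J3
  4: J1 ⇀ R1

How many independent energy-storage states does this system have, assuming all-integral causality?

bond 3 stroke at J3  (Se1: effort source, stroke at far end)
bond 2 stroke at J3  (C1: C, integral causality)
bond 1 stroke at J2  (closing 1-jn rule on J3)
bond 0 stroke at J1  (0-jn J2 has e-setter on 1)
bond 4 stroke at R1  (only one flow-in slot at J1)

1  (C1 all integral)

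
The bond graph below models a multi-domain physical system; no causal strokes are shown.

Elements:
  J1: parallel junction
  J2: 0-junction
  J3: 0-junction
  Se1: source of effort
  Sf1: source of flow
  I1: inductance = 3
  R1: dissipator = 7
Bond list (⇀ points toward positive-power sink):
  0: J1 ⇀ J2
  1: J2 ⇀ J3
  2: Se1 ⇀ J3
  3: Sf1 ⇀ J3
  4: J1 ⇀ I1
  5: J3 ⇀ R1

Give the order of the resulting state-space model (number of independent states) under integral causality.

β2 stroke→J3  (source Se1 imposes e)
β3 stroke→Sf1  (Sf1 (Sf) sets flow on bond)
β1 stroke→J2  (common-e at J3 fixed by 2)
β5 stroke→R1  (0-jn J3 has e-setter on 2)
β0 stroke→J1  (0-jn J2 has e-setter on 1)
β4 stroke→I1  (common-e at J1 fixed by 0)

1  (I1 all integral)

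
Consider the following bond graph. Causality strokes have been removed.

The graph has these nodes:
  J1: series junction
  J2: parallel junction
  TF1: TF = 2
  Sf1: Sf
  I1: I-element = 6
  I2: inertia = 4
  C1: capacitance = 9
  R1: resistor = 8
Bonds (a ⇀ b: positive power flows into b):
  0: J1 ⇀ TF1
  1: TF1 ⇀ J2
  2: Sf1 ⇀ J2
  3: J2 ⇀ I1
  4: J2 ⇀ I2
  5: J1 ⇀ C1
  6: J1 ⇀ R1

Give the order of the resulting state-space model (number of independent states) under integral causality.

b2 stroke→Sf1  (source Sf1 imposes f)
b3 stroke→I1  (prefer integral on I1)
b4 stroke→I2  (I2 integral (f out))
b1 stroke→J2  (J2: last free bond brings effort in)
b0 stroke→TF1  (TF TF1: opposite of bond 1)
b5 stroke→J1  (common-f at J1 fixed by 0)
b6 stroke→J1  (1-jn J1 has f-setter on 0)

3  (C1, I1, I2 all integral)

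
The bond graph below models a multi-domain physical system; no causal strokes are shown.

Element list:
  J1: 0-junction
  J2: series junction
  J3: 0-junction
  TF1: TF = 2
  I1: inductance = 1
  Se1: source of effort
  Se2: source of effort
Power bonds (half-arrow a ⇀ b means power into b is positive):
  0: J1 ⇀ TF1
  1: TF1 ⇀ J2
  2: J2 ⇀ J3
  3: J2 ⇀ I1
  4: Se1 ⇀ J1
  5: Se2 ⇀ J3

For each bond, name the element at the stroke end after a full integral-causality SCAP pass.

β0 stroke at TF1
β1 stroke at J2
β2 stroke at J2
β3 stroke at I1
β4 stroke at J1
β5 stroke at J3

#4 →J1  (Se1: effort source, stroke at far end)
#5 →J3  (Se2 (Se) sets effort on bond)
#0 →TF1  (0-jn J1 has e-setter on 4)
#2 →J2  (J3 effort already set via bond 5)
#1 →J2  (TF1: transformer flips bond 0)
#3 →I1  (J2: last free bond brings flow in)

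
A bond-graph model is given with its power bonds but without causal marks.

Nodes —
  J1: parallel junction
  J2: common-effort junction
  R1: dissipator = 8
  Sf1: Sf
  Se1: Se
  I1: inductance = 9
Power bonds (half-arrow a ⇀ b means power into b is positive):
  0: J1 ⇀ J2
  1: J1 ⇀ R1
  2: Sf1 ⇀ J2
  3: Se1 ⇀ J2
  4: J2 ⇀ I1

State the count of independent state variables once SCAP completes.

1  (I1 all integral)

b2 →Sf1  (Sf1: flow source, stroke at near end)
b3 →J2  (source Se1 imposes e)
b0 →J1  (0-jn J2 has e-setter on 3)
b4 →I1  (common-e at J2 fixed by 3)
b1 →R1  (common-e at J1 fixed by 0)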